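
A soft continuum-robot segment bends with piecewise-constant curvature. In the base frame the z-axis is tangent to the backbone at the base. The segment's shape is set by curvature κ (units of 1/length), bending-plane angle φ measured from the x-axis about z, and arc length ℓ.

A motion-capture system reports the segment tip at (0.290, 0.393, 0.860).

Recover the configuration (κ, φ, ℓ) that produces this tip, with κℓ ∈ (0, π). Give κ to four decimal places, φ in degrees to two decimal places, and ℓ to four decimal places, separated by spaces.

0.9987 53.58 1.0344

ρ = √(x²+y²) = √(0.290² + 0.393²) = 0.48841
φ = atan2(y, x) mod 360° = atan2(0.393, 0.290) = 53.5759°
|p|² = ρ² + z² = 0.48841² + 0.860² = 0.97815
κ = 2ρ / |p|² = 2×0.48841 / 0.97815 = 0.99865
θ = 2·atan2(ρ, z) = 2·atan2(0.48841, 0.860) = 1.03300 rad
ℓ = θ/κ = 1.03300/0.99865 = 1.03440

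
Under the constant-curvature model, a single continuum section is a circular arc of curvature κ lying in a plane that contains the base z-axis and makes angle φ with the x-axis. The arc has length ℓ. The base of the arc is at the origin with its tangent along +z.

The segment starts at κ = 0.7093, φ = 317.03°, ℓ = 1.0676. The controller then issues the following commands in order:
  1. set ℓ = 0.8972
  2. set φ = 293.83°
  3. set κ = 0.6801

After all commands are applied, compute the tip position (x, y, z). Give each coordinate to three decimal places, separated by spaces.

0.107 -0.243 0.843

initial: κ=0.7093, φ=317.03°, ℓ=1.0676
cmd 1: set ℓ=0.8972 → (κ,φ,ℓ)=(0.7093,317.03°,0.8972) → tip=(0.2019,-0.1881,0.8379)
cmd 2: set φ=293.83° → (κ,φ,ℓ)=(0.7093,293.83°,0.8972) → tip=(0.1115,-0.2524,0.8379)
cmd 3: set κ=0.6801 → (κ,φ,ℓ)=(0.6801,293.83°,0.8972) → tip=(0.1072,-0.2427,0.8426)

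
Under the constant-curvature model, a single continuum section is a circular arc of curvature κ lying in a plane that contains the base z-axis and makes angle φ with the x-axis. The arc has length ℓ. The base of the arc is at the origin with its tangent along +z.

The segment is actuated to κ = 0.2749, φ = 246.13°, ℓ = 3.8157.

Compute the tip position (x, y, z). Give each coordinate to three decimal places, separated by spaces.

θ = κ·ℓ = 0.2749 × 3.8157 = 1.04894 rad
ρ = (1 − cos θ)/κ = (1 − 0.49849)/0.2749 = 1.82432
z = sin θ / κ = 0.86689/0.2749 = 3.15349
x = ρ cos φ = 1.82432 × cos(246.13°) = -0.73824
y = ρ sin φ = 1.82432 × sin(246.13°) = -1.66828

-0.738 -1.668 3.153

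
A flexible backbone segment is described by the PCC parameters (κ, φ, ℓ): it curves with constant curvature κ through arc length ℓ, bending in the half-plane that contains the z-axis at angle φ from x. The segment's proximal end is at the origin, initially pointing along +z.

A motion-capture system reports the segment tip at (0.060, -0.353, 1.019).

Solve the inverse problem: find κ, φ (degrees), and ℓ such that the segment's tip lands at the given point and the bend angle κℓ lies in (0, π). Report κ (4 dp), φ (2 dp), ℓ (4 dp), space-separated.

0.6139 279.65 1.1009

ρ = √(x²+y²) = √(0.060² + -0.353²) = 0.35806
φ = atan2(y, x) mod 360° = atan2(-0.353, 0.060) = 279.6465°
|p|² = ρ² + z² = 0.35806² + 1.019² = 1.16657
κ = 2ρ / |p|² = 2×0.35806 / 1.16657 = 0.61387
θ = 2·atan2(ρ, z) = 2·atan2(0.35806, 1.019) = 0.67582 rad
ℓ = θ/κ = 0.67582/0.61387 = 1.10091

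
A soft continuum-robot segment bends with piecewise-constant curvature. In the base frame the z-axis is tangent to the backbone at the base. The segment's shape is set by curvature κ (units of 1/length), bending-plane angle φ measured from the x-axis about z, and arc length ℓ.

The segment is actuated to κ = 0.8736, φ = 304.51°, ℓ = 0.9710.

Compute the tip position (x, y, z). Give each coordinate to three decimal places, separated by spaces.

0.220 -0.319 0.859

θ = κ·ℓ = 0.8736 × 0.9710 = 0.84827 rad
ρ = (1 − cos θ)/κ = (1 − 0.66129)/0.8736 = 0.38772
z = sin θ / κ = 0.75013/0.8736 = 0.85867
x = ρ cos φ = 0.38772 × cos(304.51°) = 0.21966
y = ρ sin φ = 0.38772 × sin(304.51°) = -0.31949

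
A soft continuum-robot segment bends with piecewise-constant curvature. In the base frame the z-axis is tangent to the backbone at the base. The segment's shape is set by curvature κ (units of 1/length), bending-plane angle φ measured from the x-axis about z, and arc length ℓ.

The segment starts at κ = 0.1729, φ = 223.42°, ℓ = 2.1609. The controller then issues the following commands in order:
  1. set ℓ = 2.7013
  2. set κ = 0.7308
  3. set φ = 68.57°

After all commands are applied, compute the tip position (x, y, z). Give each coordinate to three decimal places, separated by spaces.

initial: κ=0.1729, φ=223.42°, ℓ=2.1609
cmd 1: set ℓ=2.7013 → (κ,φ,ℓ)=(0.1729,223.42°,2.7013) → tip=(-0.4499,-0.4258,2.6042)
cmd 2: set κ=0.7308 → (κ,φ,ℓ)=(0.7308,223.42°,2.7013) → tip=(-1.3840,-1.3097,1.2586)
cmd 3: set φ=68.57° → (κ,φ,ℓ)=(0.7308,68.57°,2.7013) → tip=(0.6962,1.7737,1.2586)

0.696 1.774 1.259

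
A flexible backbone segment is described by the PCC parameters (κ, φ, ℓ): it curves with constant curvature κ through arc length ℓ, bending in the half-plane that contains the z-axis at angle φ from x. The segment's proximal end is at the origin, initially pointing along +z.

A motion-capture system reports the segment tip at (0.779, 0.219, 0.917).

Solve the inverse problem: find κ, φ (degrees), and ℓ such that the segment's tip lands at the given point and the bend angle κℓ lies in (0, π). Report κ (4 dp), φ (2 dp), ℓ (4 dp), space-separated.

1.0820 15.70 1.3364

ρ = √(x²+y²) = √(0.779² + 0.219²) = 0.80920
φ = atan2(y, x) mod 360° = atan2(0.219, 0.779) = 15.7022°
|p|² = ρ² + z² = 0.80920² + 0.917² = 1.49569
κ = 2ρ / |p|² = 2×0.80920 / 1.49569 = 1.08204
θ = 2·atan2(ρ, z) = 2·atan2(0.80920, 0.917) = 1.44606 rad
ℓ = θ/κ = 1.44606/1.08204 = 1.33642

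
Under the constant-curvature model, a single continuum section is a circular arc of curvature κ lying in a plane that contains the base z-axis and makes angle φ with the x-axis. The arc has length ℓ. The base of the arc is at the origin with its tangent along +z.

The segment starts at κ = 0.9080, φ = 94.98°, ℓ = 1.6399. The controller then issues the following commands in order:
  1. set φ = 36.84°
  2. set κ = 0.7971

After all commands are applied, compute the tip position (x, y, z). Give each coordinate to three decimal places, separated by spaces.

initial: κ=0.9080, φ=94.98°, ℓ=1.6399
cmd 1: set φ=36.84° → (κ,φ,ℓ)=(0.9080,36.84°,1.6399) → tip=(0.8094,0.6064,1.0976)
cmd 2: set κ=0.7971 → (κ,φ,ℓ)=(0.7971,36.84°,1.6399) → tip=(0.7424,0.5562,1.2112)

0.742 0.556 1.211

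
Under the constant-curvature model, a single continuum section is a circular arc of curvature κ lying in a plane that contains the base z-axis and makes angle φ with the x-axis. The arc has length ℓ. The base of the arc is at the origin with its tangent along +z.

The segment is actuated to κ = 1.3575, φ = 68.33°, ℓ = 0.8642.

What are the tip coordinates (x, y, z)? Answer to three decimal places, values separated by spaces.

θ = κ·ℓ = 1.3575 × 0.8642 = 1.17315 rad
ρ = (1 − cos θ)/κ = (1 − 0.38725)/1.3575 = 0.45138
z = sin θ / κ = 0.92198/1.3575 = 0.67917
x = ρ cos φ = 0.45138 × cos(68.33°) = 0.16668
y = ρ sin φ = 0.45138 × sin(68.33°) = 0.41948

0.167 0.419 0.679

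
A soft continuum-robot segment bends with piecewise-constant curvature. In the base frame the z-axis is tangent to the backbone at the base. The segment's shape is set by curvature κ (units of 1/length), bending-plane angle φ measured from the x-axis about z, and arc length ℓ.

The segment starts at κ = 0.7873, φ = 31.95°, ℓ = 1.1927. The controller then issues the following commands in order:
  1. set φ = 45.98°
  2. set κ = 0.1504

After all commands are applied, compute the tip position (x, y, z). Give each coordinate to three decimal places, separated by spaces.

initial: κ=0.7873, φ=31.95°, ℓ=1.1927
cmd 1: set φ=45.98° → (κ,φ,ℓ)=(0.7873,45.98°,1.1927) → tip=(0.3614,0.3739,1.0250)
cmd 2: set κ=0.1504 → (κ,φ,ℓ)=(0.1504,45.98°,1.1927) → tip=(0.0741,0.0767,1.1863)

0.074 0.077 1.186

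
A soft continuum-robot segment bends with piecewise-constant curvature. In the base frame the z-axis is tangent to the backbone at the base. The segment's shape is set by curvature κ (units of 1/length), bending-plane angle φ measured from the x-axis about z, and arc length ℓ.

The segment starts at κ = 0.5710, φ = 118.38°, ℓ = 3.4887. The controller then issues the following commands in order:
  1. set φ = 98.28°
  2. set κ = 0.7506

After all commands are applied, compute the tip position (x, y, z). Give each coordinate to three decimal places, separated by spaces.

-0.358 2.461 0.665

initial: κ=0.5710, φ=118.38°, ℓ=3.4887
cmd 1: set φ=98.28° → (κ,φ,ℓ)=(0.5710,98.28°,3.4887) → tip=(-0.3553,2.4417,1.5982)
cmd 2: set κ=0.7506 → (κ,φ,ℓ)=(0.7506,98.28°,3.4887) → tip=(-0.3581,2.4605,0.6654)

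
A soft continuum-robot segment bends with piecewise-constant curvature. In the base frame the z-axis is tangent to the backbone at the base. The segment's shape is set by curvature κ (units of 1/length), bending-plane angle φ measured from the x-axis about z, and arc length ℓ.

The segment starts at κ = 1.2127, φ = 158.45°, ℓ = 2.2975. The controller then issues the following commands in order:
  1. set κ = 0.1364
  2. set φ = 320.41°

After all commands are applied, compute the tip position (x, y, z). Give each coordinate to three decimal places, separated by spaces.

initial: κ=1.2127, φ=158.45°, ℓ=2.2975
cmd 1: set κ=0.1364 → (κ,φ,ℓ)=(0.1364,158.45°,2.2975) → tip=(-0.3321,0.1312,2.2601)
cmd 2: set φ=320.41° → (κ,φ,ℓ)=(0.1364,320.41°,2.2975) → tip=(0.2752,-0.2275,2.2601)

0.275 -0.228 2.260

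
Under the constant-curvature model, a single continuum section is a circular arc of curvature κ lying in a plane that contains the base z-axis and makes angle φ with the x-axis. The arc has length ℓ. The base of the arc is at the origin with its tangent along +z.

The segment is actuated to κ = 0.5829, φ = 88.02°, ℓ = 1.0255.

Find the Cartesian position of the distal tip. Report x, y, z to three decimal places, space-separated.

θ = κ·ℓ = 0.5829 × 1.0255 = 0.59776 rad
ρ = (1 − cos θ)/κ = (1 − 0.82660)/0.5829 = 0.29748
z = sin θ / κ = 0.56280/0.5829 = 0.96551
x = ρ cos φ = 0.29748 × cos(88.02°) = 0.01028
y = ρ sin φ = 0.29748 × sin(88.02°) = 0.29731

0.010 0.297 0.966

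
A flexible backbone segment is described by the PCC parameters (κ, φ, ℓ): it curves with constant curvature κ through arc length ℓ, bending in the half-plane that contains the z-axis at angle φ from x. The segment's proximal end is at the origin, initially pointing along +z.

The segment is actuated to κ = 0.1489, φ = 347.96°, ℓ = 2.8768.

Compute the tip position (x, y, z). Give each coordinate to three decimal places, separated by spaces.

0.593 -0.127 2.790

θ = κ·ℓ = 0.1489 × 2.8768 = 0.42836 rad
ρ = (1 − cos θ)/κ = (1 − 0.90965)/0.1489 = 0.60678
z = sin θ / κ = 0.41538/0.1489 = 2.78963
x = ρ cos φ = 0.60678 × cos(347.96°) = 0.59343
y = ρ sin φ = 0.60678 × sin(347.96°) = -0.12657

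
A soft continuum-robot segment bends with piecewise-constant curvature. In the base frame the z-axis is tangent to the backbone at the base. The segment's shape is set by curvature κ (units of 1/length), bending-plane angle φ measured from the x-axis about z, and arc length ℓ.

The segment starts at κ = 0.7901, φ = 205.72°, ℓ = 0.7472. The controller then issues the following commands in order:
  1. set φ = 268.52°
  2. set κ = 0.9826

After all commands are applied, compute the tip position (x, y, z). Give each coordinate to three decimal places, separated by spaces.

initial: κ=0.7901, φ=205.72°, ℓ=0.7472
cmd 1: set φ=268.52° → (κ,φ,ℓ)=(0.7901,268.52°,0.7472) → tip=(-0.0055,-0.2142,0.7045)
cmd 2: set κ=0.9826 → (κ,φ,ℓ)=(0.9826,268.52°,0.7472) → tip=(-0.0068,-0.2621,0.6819)

-0.007 -0.262 0.682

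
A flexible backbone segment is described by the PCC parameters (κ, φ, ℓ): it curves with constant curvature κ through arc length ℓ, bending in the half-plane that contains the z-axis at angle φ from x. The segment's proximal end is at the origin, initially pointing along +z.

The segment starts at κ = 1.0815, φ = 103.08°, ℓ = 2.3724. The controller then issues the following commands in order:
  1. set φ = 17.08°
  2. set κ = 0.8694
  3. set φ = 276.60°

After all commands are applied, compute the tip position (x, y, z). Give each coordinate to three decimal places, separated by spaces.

initial: κ=1.0815, φ=103.08°, ℓ=2.3724
cmd 1: set φ=17.08° → (κ,φ,ℓ)=(1.0815,17.08°,2.3724) → tip=(1.6252,0.4994,0.5035)
cmd 2: set κ=0.8694 → (κ,φ,ℓ)=(0.8694,17.08°,2.3724) → tip=(1.6187,0.4973,1.0139)
cmd 3: set φ=276.60° → (κ,φ,ℓ)=(0.8694,276.60°,2.3724) → tip=(0.1946,-1.6821,1.0139)

0.195 -1.682 1.014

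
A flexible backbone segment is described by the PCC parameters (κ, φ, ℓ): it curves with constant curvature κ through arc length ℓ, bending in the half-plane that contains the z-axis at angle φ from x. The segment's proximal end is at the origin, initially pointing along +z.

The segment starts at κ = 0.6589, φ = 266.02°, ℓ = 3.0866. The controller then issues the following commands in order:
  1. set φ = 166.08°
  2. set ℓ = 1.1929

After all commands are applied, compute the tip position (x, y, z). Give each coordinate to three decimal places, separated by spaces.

-0.432 0.107 1.074

initial: κ=0.6589, φ=266.02°, ℓ=3.0866
cmd 1: set φ=166.08° → (κ,φ,ℓ)=(0.6589,166.08°,3.0866) → tip=(-2.1310,0.5282,1.3579)
cmd 2: set ℓ=1.1929 → (κ,φ,ℓ)=(0.6589,166.08°,1.1929) → tip=(-0.4321,0.1071,1.0738)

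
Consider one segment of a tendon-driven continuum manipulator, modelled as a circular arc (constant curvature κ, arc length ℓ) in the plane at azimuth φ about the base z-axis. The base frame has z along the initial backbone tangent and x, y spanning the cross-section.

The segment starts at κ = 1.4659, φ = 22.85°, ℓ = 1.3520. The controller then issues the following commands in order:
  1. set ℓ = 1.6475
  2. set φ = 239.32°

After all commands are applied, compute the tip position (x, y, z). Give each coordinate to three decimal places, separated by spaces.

-0.608 -1.025 0.453

initial: κ=1.4659, φ=22.85°, ℓ=1.3520
cmd 1: set ℓ=1.6475 → (κ,φ,ℓ)=(1.4659,22.85°,1.6475) → tip=(1.0985,0.4629,0.4532)
cmd 2: set φ=239.32° → (κ,φ,ℓ)=(1.4659,239.32°,1.6475) → tip=(-0.6083,-1.0252,0.4532)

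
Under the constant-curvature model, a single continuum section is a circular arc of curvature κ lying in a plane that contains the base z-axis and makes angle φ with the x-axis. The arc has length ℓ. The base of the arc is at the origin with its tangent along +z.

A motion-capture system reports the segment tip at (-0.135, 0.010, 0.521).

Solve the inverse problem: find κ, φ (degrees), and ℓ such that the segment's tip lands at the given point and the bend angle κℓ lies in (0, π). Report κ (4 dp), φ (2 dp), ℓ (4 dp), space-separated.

ρ = √(x²+y²) = √(-0.135² + 0.010²) = 0.13537
φ = atan2(y, x) mod 360° = atan2(0.010, -0.135) = 175.7636°
|p|² = ρ² + z² = 0.13537² + 0.521² = 0.28977
κ = 2ρ / |p|² = 2×0.13537 / 0.28977 = 0.93434
θ = 2·atan2(ρ, z) = 2·atan2(0.13537, 0.521) = 0.50841 rad
ℓ = θ/κ = 0.50841/0.93434 = 0.54414

0.9343 175.76 0.5441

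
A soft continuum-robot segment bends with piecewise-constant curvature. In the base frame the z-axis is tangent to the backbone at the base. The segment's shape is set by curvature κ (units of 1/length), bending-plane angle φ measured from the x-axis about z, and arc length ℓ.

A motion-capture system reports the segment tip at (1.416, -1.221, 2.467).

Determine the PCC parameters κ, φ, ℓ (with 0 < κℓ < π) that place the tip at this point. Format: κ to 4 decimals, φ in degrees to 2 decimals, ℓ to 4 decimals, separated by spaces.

0.3903 319.23 3.3236

ρ = √(x²+y²) = √(1.416² + -1.221²) = 1.86973
φ = atan2(y, x) mod 360° = atan2(-1.221, 1.416) = 319.2292°
|p|² = ρ² + z² = 1.86973² + 2.467² = 9.58199
κ = 2ρ / |p|² = 2×1.86973 / 9.58199 = 0.39026
θ = 2·atan2(ρ, z) = 2·atan2(1.86973, 2.467) = 1.29707 rad
ℓ = θ/κ = 1.29707/0.39026 = 3.32361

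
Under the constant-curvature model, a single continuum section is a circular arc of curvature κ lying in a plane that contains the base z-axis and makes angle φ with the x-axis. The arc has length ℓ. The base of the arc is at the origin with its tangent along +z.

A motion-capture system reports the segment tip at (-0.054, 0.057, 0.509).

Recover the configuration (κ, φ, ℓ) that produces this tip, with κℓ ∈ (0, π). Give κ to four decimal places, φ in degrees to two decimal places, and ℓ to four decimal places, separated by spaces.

0.5920 133.45 0.5170

ρ = √(x²+y²) = √(-0.054² + 0.057²) = 0.07852
φ = atan2(y, x) mod 360° = atan2(0.057, -0.054) = 133.4518°
|p|² = ρ² + z² = 0.07852² + 0.509² = 0.26525
κ = 2ρ / |p|² = 2×0.07852 / 0.26525 = 0.59204
θ = 2·atan2(ρ, z) = 2·atan2(0.07852, 0.509) = 0.30610 rad
ℓ = θ/κ = 0.30610/0.59204 = 0.51704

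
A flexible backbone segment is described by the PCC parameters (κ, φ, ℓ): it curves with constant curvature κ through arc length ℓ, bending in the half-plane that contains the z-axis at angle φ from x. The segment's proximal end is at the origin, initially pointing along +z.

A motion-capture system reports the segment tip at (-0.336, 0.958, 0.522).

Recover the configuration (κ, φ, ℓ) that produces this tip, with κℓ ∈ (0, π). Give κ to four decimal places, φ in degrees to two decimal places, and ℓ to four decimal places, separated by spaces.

ρ = √(x²+y²) = √(-0.336² + 0.958²) = 1.01521
φ = atan2(y, x) mod 360° = atan2(0.958, -0.336) = 109.3273°
|p|² = ρ² + z² = 1.01521² + 0.522² = 1.30314
κ = 2ρ / |p|² = 2×1.01521 / 1.30314 = 1.55810
θ = 2·atan2(ρ, z) = 2·atan2(1.01521, 0.522) = 2.19174 rad
ℓ = θ/κ = 2.19174/1.55810 = 1.40668

1.5581 109.33 1.4067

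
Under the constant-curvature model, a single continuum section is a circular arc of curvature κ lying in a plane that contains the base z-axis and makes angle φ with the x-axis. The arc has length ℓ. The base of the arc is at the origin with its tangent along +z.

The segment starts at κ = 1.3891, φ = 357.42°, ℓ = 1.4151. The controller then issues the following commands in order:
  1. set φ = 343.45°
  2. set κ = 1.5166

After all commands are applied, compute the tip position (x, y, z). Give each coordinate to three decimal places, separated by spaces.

initial: κ=1.3891, φ=357.42°, ℓ=1.4151
cmd 1: set φ=343.45° → (κ,φ,ℓ)=(1.3891,343.45°,1.4151) → tip=(0.9556,-0.2840,0.6645)
cmd 2: set κ=1.5166 → (κ,φ,ℓ)=(1.5166,343.45°,1.4151) → tip=(0.9760,-0.2900,0.5532)

0.976 -0.290 0.553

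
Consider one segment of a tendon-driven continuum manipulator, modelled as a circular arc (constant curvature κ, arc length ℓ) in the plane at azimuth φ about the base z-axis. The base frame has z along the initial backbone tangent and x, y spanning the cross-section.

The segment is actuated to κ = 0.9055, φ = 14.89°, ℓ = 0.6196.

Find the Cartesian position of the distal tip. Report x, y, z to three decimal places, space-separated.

θ = κ·ℓ = 0.9055 × 0.6196 = 0.56105 rad
ρ = (1 − cos θ)/κ = (1 − 0.84670)/0.9055 = 0.16930
z = sin θ / κ = 0.53207/0.9055 = 0.58760
x = ρ cos φ = 0.16930 × cos(14.89°) = 0.16362
y = ρ sin φ = 0.16930 × sin(14.89°) = 0.04350

0.164 0.044 0.588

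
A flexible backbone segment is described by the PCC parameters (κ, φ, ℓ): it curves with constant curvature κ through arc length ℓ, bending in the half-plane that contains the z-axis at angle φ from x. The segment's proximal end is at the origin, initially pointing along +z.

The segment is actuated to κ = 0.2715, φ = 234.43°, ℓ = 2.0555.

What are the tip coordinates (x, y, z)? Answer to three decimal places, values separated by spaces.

-0.325 -0.455 1.950

θ = κ·ℓ = 0.2715 × 2.0555 = 0.55807 rad
ρ = (1 − cos θ)/κ = (1 − 0.84828)/0.2715 = 0.55882
z = sin θ / κ = 0.52955/0.2715 = 1.95045
x = ρ cos φ = 0.55882 × cos(234.43°) = -0.32507
y = ρ sin φ = 0.55882 × sin(234.43°) = -0.45455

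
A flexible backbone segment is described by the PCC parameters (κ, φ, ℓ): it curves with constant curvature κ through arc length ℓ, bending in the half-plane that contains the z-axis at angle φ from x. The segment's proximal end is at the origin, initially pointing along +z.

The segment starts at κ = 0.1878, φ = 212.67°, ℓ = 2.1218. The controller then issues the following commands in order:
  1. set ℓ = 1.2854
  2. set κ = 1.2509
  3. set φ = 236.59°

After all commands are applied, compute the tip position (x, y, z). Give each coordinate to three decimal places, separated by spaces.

-0.457 -0.692 0.799

initial: κ=0.1878, φ=212.67°, ℓ=2.1218
cmd 1: set ℓ=1.2854 → (κ,φ,ℓ)=(0.1878,212.67°,1.2854) → tip=(-0.1300,-0.0833,1.2730)
cmd 2: set κ=1.2509 → (κ,φ,ℓ)=(1.2509,212.67°,1.2854) → tip=(-0.6979,-0.4475,0.7989)
cmd 3: set φ=236.59° → (κ,φ,ℓ)=(1.2509,236.59°,1.2854) → tip=(-0.4565,-0.6921,0.7989)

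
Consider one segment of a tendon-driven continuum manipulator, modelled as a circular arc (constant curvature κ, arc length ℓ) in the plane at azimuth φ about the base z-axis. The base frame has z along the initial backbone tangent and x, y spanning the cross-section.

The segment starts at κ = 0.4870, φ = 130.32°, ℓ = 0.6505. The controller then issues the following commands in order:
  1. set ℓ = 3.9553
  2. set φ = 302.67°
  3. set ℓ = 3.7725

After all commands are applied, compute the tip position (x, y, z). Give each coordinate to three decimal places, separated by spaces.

initial: κ=0.4870, φ=130.32°, ℓ=0.6505
cmd 1: set ℓ=3.9553 → (κ,φ,ℓ)=(0.4870,130.32°,3.9553) → tip=(-1.7910,2.1104,1.9250)
cmd 2: set φ=302.67° → (κ,φ,ℓ)=(0.4870,302.67°,3.9553) → tip=(1.4941,-2.3301,1.9250)
cmd 3: set ℓ=3.7725 → (κ,φ,ℓ)=(0.4870,302.67°,3.7725) → tip=(1.4002,-2.1836,1.9809)

1.400 -2.184 1.981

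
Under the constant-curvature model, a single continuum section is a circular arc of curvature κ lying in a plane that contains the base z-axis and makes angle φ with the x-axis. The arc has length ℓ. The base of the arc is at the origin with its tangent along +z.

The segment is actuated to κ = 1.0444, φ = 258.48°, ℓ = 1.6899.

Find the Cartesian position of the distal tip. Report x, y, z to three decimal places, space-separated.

θ = κ·ℓ = 1.0444 × 1.6899 = 1.76493 rad
ρ = (1 − cos θ)/κ = (1 − -0.19292)/1.0444 = 1.14220
z = sin θ / κ = 0.98121/1.0444 = 0.93950
x = ρ cos φ = 1.14220 × cos(258.48°) = -0.22811
y = ρ sin φ = 1.14220 × sin(258.48°) = -1.11919

-0.228 -1.119 0.940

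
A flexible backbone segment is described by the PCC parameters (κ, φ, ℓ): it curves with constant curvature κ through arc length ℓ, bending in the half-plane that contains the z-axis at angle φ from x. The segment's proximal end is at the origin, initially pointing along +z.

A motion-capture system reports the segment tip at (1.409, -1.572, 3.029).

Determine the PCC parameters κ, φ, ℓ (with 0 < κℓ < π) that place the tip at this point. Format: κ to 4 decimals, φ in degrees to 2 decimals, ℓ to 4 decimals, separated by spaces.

ρ = √(x²+y²) = √(1.409² + -1.572²) = 2.11103
φ = atan2(y, x) mod 360° = atan2(-1.572, 1.409) = 311.8702°
|p|² = ρ² + z² = 2.11103² + 3.029² = 13.63131
κ = 2ρ / |p|² = 2×2.11103 / 13.63131 = 0.30973
θ = 2·atan2(ρ, z) = 2·atan2(2.11103, 3.029) = 1.21734 rad
ℓ = θ/κ = 1.21734/0.30973 = 3.93029

0.3097 311.87 3.9303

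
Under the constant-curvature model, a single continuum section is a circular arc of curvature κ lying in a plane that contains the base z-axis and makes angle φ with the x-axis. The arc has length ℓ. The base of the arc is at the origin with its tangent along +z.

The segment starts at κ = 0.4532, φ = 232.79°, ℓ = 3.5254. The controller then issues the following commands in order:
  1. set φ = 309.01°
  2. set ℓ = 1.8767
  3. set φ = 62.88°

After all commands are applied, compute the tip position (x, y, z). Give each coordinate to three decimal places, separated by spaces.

0.342 0.669 1.658

initial: κ=0.4532, φ=232.79°, ℓ=3.5254
cmd 1: set φ=309.01° → (κ,φ,ℓ)=(0.4532,309.01°,3.5254) → tip=(1.4263,-1.7607,2.2057)
cmd 2: set ℓ=1.8767 → (κ,φ,ℓ)=(0.4532,309.01°,1.8767) → tip=(0.4728,-0.5836,1.6585)
cmd 3: set φ=62.88° → (κ,φ,ℓ)=(0.4532,62.88°,1.8767) → tip=(0.3424,0.6685,1.6585)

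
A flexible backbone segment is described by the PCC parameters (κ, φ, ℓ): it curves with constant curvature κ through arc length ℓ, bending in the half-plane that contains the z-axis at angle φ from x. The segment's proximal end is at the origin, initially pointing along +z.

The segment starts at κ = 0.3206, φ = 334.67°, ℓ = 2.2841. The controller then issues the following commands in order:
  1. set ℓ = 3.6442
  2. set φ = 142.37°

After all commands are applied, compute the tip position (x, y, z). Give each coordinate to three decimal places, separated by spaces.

-1.503 1.158 2.870

initial: κ=0.3206, φ=334.67°, ℓ=2.2841
cmd 1: set ℓ=3.6442 → (κ,φ,ℓ)=(0.3206,334.67°,3.6442) → tip=(1.7150,-0.8118,2.8699)
cmd 2: set φ=142.37° → (κ,φ,ℓ)=(0.3206,142.37°,3.6442) → tip=(-1.5027,1.1585,2.8699)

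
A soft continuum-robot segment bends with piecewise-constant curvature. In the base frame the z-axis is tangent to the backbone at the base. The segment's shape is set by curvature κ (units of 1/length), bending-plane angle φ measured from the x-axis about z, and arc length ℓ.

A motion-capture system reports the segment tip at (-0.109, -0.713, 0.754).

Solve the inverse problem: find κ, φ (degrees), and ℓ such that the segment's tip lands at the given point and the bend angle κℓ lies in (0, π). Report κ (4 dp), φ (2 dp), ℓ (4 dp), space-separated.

1.3250 261.31 1.1521

ρ = √(x²+y²) = √(-0.109² + -0.713²) = 0.72128
φ = atan2(y, x) mod 360° = atan2(-0.713, -0.109) = 261.3082°
|p|² = ρ² + z² = 0.72128² + 0.754² = 1.08877
κ = 2ρ / |p|² = 2×0.72128 / 1.08877 = 1.32496
θ = 2·atan2(ρ, z) = 2·atan2(0.72128, 0.754) = 1.52645 rad
ℓ = θ/κ = 1.52645/1.32496 = 1.15208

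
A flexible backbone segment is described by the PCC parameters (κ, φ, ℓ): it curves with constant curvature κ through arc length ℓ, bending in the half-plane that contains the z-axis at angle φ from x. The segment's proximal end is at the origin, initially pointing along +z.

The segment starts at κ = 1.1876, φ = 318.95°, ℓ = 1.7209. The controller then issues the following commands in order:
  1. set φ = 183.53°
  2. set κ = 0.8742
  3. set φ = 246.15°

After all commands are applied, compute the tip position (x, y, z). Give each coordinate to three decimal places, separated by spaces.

initial: κ=1.1876, φ=318.95°, ℓ=1.7209
cmd 1: set φ=183.53° → (κ,φ,ℓ)=(1.1876,183.53°,1.7209) → tip=(-1.2233,-0.0755,0.7496)
cmd 2: set κ=0.8742 → (κ,φ,ℓ)=(0.8742,183.53°,1.7209) → tip=(-1.0660,-0.0658,1.1414)
cmd 3: set φ=246.15° → (κ,φ,ℓ)=(0.8742,246.15°,1.7209) → tip=(-0.4318,-0.9768,1.1414)

-0.432 -0.977 1.141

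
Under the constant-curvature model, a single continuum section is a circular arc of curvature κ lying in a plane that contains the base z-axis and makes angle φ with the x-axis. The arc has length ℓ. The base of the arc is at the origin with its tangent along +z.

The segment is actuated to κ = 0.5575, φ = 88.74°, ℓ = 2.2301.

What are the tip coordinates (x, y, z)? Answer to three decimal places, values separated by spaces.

0.027 1.216 1.698

θ = κ·ℓ = 0.5575 × 2.2301 = 1.24328 rad
ρ = (1 − cos θ)/κ = (1 − 0.32169)/0.5575 = 1.21670
z = sin θ / κ = 0.94684/0.5575 = 1.69838
x = ρ cos φ = 1.21670 × cos(88.74°) = 0.02675
y = ρ sin φ = 1.21670 × sin(88.74°) = 1.21640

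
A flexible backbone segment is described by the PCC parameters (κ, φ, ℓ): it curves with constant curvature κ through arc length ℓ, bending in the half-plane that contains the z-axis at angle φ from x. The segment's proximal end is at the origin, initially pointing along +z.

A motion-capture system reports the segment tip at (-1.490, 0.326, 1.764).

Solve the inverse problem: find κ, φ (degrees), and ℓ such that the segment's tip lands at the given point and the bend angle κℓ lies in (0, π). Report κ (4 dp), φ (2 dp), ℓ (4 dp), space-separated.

ρ = √(x²+y²) = √(-1.490² + 0.326²) = 1.52525
φ = atan2(y, x) mod 360° = atan2(0.326, -1.490) = 167.6586°
|p|² = ρ² + z² = 1.52525² + 1.764² = 5.43807
κ = 2ρ / |p|² = 2×1.52525 / 5.43807 = 0.56095
θ = 2·atan2(ρ, z) = 2·atan2(1.52525, 1.764) = 1.42588 rad
ℓ = θ/κ = 1.42588/0.56095 = 2.54189

0.5610 167.66 2.5419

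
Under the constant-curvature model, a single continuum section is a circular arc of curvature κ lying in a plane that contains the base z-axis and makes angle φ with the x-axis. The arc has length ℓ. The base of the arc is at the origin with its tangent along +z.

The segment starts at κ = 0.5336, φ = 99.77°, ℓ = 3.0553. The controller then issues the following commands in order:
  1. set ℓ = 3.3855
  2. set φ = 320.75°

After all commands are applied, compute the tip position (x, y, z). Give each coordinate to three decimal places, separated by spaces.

initial: κ=0.5336, φ=99.77°, ℓ=3.0553
cmd 1: set ℓ=3.3855 → (κ,φ,ℓ)=(0.5336,99.77°,3.3855) → tip=(-0.3923,2.2782,1.8222)
cmd 2: set φ=320.75° → (κ,φ,ℓ)=(0.5336,320.75°,3.3855) → tip=(1.7902,-1.4626,1.8222)

1.790 -1.463 1.822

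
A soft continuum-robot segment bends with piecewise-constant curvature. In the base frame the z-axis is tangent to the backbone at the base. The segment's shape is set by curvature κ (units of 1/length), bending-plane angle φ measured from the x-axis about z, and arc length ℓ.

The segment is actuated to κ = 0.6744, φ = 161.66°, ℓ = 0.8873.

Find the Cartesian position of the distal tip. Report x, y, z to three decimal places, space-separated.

θ = κ·ℓ = 0.6744 × 0.8873 = 0.59840 rad
ρ = (1 − cos θ)/κ = (1 − 0.82624)/0.6744 = 0.25765
z = sin θ / κ = 0.56332/0.6744 = 0.83529
x = ρ cos φ = 0.25765 × cos(161.66°) = -0.24456
y = ρ sin φ = 0.25765 × sin(161.66°) = 0.08107

-0.245 0.081 0.835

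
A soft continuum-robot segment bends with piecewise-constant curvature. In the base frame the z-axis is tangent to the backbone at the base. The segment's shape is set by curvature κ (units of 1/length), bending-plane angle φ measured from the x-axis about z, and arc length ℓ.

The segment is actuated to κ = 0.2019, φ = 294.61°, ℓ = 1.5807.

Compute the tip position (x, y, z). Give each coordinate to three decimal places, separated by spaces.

θ = κ·ℓ = 0.2019 × 1.5807 = 0.31914 rad
ρ = (1 − cos θ)/κ = (1 − 0.94950)/0.2019 = 0.25010
z = sin θ / κ = 0.31375/0.2019 = 1.55400
x = ρ cos φ = 0.25010 × cos(294.61°) = 0.10415
y = ρ sin φ = 0.25010 × sin(294.61°) = -0.22738

0.104 -0.227 1.554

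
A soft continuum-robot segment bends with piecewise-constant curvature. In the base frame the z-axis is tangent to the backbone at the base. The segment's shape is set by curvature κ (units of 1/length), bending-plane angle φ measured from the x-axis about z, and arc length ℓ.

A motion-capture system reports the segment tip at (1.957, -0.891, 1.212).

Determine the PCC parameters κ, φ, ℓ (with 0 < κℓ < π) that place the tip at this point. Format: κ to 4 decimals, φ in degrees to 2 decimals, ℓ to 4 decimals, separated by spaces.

ρ = √(x²+y²) = √(1.957² + -0.891²) = 2.15029
φ = atan2(y, x) mod 360° = atan2(-0.891, 1.957) = 335.5208°
|p|² = ρ² + z² = 2.15029² + 1.212² = 6.09267
κ = 2ρ / |p|² = 2×2.15029 / 6.09267 = 0.70586
θ = 2·atan2(ρ, z) = 2·atan2(2.15029, 1.212) = 2.11507 rad
ℓ = θ/κ = 2.11507/0.70586 = 2.99645

0.7059 335.52 2.9965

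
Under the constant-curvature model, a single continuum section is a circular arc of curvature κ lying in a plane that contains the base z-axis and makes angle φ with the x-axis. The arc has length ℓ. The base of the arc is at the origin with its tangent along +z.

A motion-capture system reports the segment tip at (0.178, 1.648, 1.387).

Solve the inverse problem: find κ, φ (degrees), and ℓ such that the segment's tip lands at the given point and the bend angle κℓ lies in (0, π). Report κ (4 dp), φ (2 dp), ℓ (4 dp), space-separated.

0.7097 83.84 2.4632

ρ = √(x²+y²) = √(0.178² + 1.648²) = 1.65758
φ = atan2(y, x) mod 360° = atan2(1.648, 0.178) = 83.8354°
|p|² = ρ² + z² = 1.65758² + 1.387² = 4.67136
κ = 2ρ / |p|² = 2×1.65758 / 4.67136 = 0.70968
θ = 2·atan2(ρ, z) = 2·atan2(1.65758, 1.387) = 1.74808 rad
ℓ = θ/κ = 1.74808/0.70968 = 2.46319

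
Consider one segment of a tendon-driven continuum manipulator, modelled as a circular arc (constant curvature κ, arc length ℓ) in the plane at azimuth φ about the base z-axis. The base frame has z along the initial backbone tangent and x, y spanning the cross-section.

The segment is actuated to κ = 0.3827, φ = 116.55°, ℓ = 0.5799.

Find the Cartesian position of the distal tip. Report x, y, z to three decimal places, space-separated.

θ = κ·ℓ = 0.3827 × 0.5799 = 0.22193 rad
ρ = (1 − cos θ)/κ = (1 − 0.97547)/0.3827 = 0.06408
z = sin θ / κ = 0.22011/0.3827 = 0.57515
x = ρ cos φ = 0.06408 × cos(116.55°) = -0.02864
y = ρ sin φ = 0.06408 × sin(116.55°) = 0.05733

-0.029 0.057 0.575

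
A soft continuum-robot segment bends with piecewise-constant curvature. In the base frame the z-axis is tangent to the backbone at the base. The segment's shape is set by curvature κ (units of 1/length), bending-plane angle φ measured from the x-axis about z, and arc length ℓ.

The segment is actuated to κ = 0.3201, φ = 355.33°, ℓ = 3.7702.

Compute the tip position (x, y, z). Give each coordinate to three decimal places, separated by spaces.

θ = κ·ℓ = 0.3201 × 3.7702 = 1.20684 rad
ρ = (1 − cos θ)/κ = (1 − 0.35597)/0.3201 = 2.01195
z = sin θ / κ = 0.93450/0.3201 = 2.91939
x = ρ cos φ = 2.01195 × cos(355.33°) = 2.00528
y = ρ sin φ = 2.01195 × sin(355.33°) = -0.16381

2.005 -0.164 2.919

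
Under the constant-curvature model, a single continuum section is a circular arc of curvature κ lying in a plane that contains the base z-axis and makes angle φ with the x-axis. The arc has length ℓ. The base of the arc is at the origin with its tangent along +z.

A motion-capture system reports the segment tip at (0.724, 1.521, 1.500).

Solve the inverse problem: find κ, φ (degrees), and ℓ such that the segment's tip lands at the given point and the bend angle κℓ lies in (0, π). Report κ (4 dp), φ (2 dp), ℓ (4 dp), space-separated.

ρ = √(x²+y²) = √(0.724² + 1.521²) = 1.68452
φ = atan2(y, x) mod 360° = atan2(1.521, 0.724) = 64.5454°
|p|² = ρ² + z² = 1.68452² + 1.500² = 5.08762
κ = 2ρ / |p|² = 2×1.68452 / 5.08762 = 0.66221
θ = 2·atan2(ρ, z) = 2·atan2(1.68452, 1.500) = 1.68655 rad
ℓ = θ/κ = 1.68655/0.66221 = 2.54688

0.6622 64.55 2.5469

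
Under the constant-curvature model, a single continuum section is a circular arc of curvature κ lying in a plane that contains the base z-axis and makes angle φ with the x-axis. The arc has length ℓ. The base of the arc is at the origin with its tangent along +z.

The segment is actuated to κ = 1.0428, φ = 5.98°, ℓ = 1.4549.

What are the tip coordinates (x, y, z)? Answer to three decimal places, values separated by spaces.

θ = κ·ℓ = 1.0428 × 1.4549 = 1.51717 rad
ρ = (1 − cos θ)/κ = (1 − 0.05360)/1.0428 = 0.90756
z = sin θ / κ = 0.99856/1.0428 = 0.95758
x = ρ cos φ = 0.90756 × cos(5.98°) = 0.90262
y = ρ sin φ = 0.90756 × sin(5.98°) = 0.09455

0.903 0.095 0.958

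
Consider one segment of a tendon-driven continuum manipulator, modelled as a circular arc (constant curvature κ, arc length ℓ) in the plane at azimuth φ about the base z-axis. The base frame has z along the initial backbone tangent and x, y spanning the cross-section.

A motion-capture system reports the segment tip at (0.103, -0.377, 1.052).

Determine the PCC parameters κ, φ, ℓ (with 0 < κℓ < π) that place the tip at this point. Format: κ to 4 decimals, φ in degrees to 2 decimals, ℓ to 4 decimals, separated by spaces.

ρ = √(x²+y²) = √(0.103² + -0.377²) = 0.39082
φ = atan2(y, x) mod 360° = atan2(-0.377, 0.103) = 285.2808°
|p|² = ρ² + z² = 0.39082² + 1.052² = 1.25944
κ = 2ρ / |p|² = 2×0.39082 / 1.25944 = 0.62062
θ = 2·atan2(ρ, z) = 2·atan2(0.39082, 1.052) = 0.71140 rad
ℓ = θ/κ = 0.71140/0.62062 = 1.14627

0.6206 285.28 1.1463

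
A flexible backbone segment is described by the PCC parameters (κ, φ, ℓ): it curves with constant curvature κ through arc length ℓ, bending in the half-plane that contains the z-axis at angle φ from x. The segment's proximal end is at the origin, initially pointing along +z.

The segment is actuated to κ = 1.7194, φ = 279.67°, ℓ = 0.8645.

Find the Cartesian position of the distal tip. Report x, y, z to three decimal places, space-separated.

0.089 -0.525 0.580

θ = κ·ℓ = 1.7194 × 0.8645 = 1.48642 rad
ρ = (1 − cos θ)/κ = (1 − 0.08427)/1.7194 = 0.53258
z = sin θ / κ = 0.99644/1.7194 = 0.57953
x = ρ cos φ = 0.53258 × cos(279.67°) = 0.08946
y = ρ sin φ = 0.53258 × sin(279.67°) = -0.52502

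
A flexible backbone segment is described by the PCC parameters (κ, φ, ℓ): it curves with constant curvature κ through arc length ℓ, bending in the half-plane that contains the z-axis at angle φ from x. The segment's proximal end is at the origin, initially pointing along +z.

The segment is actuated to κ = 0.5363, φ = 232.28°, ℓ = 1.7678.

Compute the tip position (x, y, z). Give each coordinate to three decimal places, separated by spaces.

θ = κ·ℓ = 0.5363 × 1.7678 = 0.94807 rad
ρ = (1 − cos θ)/κ = (1 − 0.58325)/0.5363 = 0.77708
z = sin θ / κ = 0.81229/0.5363 = 1.51462
x = ρ cos φ = 0.77708 × cos(232.28°) = -0.47542
y = ρ sin φ = 0.77708 × sin(232.28°) = -0.61468

-0.475 -0.615 1.515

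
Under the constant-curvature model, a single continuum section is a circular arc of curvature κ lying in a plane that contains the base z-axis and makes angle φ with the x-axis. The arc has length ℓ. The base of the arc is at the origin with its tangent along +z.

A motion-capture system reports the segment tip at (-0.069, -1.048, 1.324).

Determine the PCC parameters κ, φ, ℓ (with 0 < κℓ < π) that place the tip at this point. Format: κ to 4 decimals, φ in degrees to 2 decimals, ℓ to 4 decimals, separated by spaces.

ρ = √(x²+y²) = √(-0.069² + -1.048²) = 1.05027
φ = atan2(y, x) mod 360° = atan2(-1.048, -0.069) = 266.2331°
|p|² = ρ² + z² = 1.05027² + 1.324² = 2.85604
κ = 2ρ / |p|² = 2×1.05027 / 2.85604 = 0.73547
θ = 2·atan2(ρ, z) = 2·atan2(1.05027, 1.324) = 1.34123 rad
ℓ = θ/κ = 1.34123/0.73547 = 1.82363

0.7355 266.23 1.8236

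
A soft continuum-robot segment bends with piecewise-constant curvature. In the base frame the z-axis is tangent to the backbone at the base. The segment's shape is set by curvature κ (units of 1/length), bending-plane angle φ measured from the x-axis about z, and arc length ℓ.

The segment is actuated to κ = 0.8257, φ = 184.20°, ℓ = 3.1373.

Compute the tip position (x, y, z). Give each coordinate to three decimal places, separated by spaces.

θ = κ·ℓ = 0.8257 × 3.1373 = 2.59047 rad
ρ = (1 − cos θ)/κ = (1 − -0.85194)/0.8257 = 2.24287
z = sin θ / κ = 0.52365/0.8257 = 0.63418
x = ρ cos φ = 2.24287 × cos(184.20°) = -2.23685
y = ρ sin φ = 2.24287 × sin(184.20°) = -0.16426

-2.237 -0.164 0.634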